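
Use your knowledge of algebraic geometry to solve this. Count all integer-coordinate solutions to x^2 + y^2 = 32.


Systematically check integer values of x where x^2 <= 32.
For each valid x, check if 32 - x^2 is a perfect square.
x=4: 32 - 16 = 16, sqrt = 4 (valid)
Total integer solutions found: 4

4


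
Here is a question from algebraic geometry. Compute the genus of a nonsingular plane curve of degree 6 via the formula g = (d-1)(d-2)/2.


Using the genus formula for smooth plane curves:
g = (d-1)(d-2)/2
g = (6-1)(6-2)/2
g = 5*4/2
g = 20/2 = 10

10


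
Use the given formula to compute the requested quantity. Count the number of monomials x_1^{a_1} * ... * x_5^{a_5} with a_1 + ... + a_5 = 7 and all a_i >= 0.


The number of degree-7 monomials in 5 variables is C(d+n-1, n-1).
= C(7+5-1, 5-1) = C(11, 4)
= 330

330


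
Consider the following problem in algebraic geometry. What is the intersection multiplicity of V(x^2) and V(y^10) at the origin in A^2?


The intersection multiplicity of V(x^a) and V(y^b) at the origin is:
I(O; V(x^2), V(y^10)) = dim_k(k[x,y]/(x^2, y^10))
A basis for k[x,y]/(x^2, y^10) is the set of monomials x^i * y^j
where 0 <= i < 2 and 0 <= j < 10.
The number of such monomials is 2 * 10 = 20

20


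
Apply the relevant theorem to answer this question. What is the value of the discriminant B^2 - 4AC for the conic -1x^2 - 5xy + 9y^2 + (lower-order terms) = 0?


The discriminant of a conic Ax^2 + Bxy + Cy^2 + ... = 0 is B^2 - 4AC.
B^2 = (-5)^2 = 25
4AC = 4*(-1)*9 = -36
Discriminant = 25 + 36 = 61

61


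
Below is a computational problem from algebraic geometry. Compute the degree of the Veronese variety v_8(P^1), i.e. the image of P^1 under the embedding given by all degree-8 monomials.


The Veronese variety v_8(P^1) has degree d^r.
d^r = 8^1 = 8

8


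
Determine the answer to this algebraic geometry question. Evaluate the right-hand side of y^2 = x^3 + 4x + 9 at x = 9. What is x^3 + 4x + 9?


Compute x^3 + 4x + 9 at x = 9:
x^3 = 9^3 = 729
4*x = 4*9 = 36
Sum: 729 + 36 + 9 = 774

774


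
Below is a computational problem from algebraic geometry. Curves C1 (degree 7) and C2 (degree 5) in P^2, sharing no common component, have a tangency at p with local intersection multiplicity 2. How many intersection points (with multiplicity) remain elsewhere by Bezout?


By Bezout's theorem, the total intersection number is d1 * d2.
Total = 7 * 5 = 35
Intersection multiplicity at p = 2
Remaining intersections = 35 - 2 = 33

33


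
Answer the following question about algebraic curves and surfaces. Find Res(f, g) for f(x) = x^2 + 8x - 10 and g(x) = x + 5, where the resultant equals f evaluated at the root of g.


For Res(f, x - c), we evaluate f at x = c.
f(-5) = (-5)^2 + 8*(-5) - 10
= 25 - 40 - 10
= -15 - 10 = -25
Res(f, g) = -25

-25


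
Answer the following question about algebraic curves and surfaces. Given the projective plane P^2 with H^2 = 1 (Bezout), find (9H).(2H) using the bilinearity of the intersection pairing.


Using bilinearity of the intersection pairing on the projective plane P^2:
(aH).(bH) = ab * (H.H)
We have H^2 = 1 (Bezout).
D.E = (9H).(2H) = 9*2*1
= 18*1
= 18

18


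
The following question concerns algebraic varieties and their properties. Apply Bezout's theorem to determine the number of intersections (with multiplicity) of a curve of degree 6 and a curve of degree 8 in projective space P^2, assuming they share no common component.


Bezout's theorem states the intersection count equals the product of degrees.
Intersection count = 6 * 8 = 48

48


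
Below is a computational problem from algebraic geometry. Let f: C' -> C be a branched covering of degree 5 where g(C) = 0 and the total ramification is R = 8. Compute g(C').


Riemann-Hurwitz formula: 2g' - 2 = d(2g - 2) + R
Given: d = 5, g = 0, R = 8
2g' - 2 = 5*(2*0 - 2) + 8
2g' - 2 = 5*(-2) + 8
2g' - 2 = -10 + 8 = -2
2g' = 0
g' = 0

0


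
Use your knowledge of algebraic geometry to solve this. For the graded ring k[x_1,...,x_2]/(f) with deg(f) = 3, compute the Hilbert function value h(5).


For R = k[x_1,...,x_n]/(f) with f homogeneous of degree e:
The Hilbert series is (1 - t^e)/(1 - t)^n.
So h(d) = C(d+n-1, n-1) - C(d-e+n-1, n-1) for d >= e.
With n=2, e=3, d=5:
C(5+2-1, 2-1) = C(6, 1) = 6
C(5-3+2-1, 2-1) = C(3, 1) = 3
h(5) = 6 - 3 = 3

3


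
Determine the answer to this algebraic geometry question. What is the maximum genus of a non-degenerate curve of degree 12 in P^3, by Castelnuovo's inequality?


Castelnuovo's bound: write d - 1 = m(r-1) + epsilon with 0 <= epsilon < r-1.
d - 1 = 12 - 1 = 11
r - 1 = 3 - 1 = 2
11 = 5*2 + 1, so m = 5, epsilon = 1
pi(d, r) = m(m-1)(r-1)/2 + m*epsilon
= 5*4*2/2 + 5*1
= 40/2 + 5
= 20 + 5 = 25

25


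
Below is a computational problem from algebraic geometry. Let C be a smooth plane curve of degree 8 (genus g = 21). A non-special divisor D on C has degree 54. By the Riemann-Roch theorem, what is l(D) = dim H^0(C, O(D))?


First, compute the genus of a smooth plane curve of degree 8:
g = (d-1)(d-2)/2 = (8-1)(8-2)/2 = 21
For a non-special divisor D (i.e., h^1(D) = 0), Riemann-Roch gives:
l(D) = deg(D) - g + 1
Since deg(D) = 54 >= 2g - 1 = 41, D is non-special.
l(D) = 54 - 21 + 1 = 34

34


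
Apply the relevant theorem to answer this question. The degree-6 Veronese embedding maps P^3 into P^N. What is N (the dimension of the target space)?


The Veronese embedding v_d: P^n -> P^N maps each point to all
degree-d monomials in n+1 homogeneous coordinates.
N = C(n+d, d) - 1
N = C(3+6, 6) - 1
N = C(9, 6) - 1
C(9, 6) = 84
N = 84 - 1 = 83

83


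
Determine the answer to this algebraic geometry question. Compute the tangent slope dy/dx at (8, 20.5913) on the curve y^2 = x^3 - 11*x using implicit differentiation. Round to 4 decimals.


Using implicit differentiation of y^2 = x^3 - 11*x:
2y * dy/dx = 3x^2 - 11
dy/dx = (3x^2 - 11)/(2y)
Numerator: 3*8^2 - 11 = 181
Denominator: 2*20.5913 = 41.1826
dy/dx = 181/41.1826 = 4.3951

4.3951


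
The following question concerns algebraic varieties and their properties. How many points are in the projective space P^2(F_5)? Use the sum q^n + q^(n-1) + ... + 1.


P^2(F_5) has (q^(n+1) - 1)/(q - 1) points.
= 5^2 + 5^1 + 5^0
= 25 + 5 + 1
= 31

31


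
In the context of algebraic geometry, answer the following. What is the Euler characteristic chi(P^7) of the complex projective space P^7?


The complex projective space P^7 has one cell in each even real dimension 0, 2, ..., 14.
The cohomology groups are H^{2k}(P^7) = Z for k = 0,...,7, and 0 otherwise.
Euler characteristic = sum of Betti numbers = 1 per even-dimensional cohomology group.
chi(P^7) = 7 + 1 = 8

8


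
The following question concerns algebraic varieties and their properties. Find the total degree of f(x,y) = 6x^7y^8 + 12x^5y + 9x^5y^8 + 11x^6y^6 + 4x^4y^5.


Examine each term for its total degree (sum of exponents).
  Term '6x^7y^8' has total degree 7+8 = 15.
  Term '12x^5y' has total degree 5+1 = 6.
  Term '9x^5y^8' has total degree 5+8 = 13.
  Term '11x^6y^6' has total degree 6+6 = 12.
  Term '4x^4y^5' has total degree 4+5 = 9.
The maximum total degree among all terms is 15.

15


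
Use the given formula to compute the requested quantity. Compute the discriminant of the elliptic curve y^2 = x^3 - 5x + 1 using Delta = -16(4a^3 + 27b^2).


Compute each component:
4a^3 = 4*(-5)^3 = 4*(-125) = -500
27b^2 = 27*1^2 = 27*1 = 27
4a^3 + 27b^2 = -500 + 27 = -473
Delta = -16*(-473) = 7568

7568


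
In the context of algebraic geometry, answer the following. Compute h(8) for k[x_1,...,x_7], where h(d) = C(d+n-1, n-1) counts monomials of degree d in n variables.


The Hilbert function for the polynomial ring in 7 variables is:
h(d) = C(d+n-1, n-1)
h(8) = C(8+7-1, 7-1) = C(14, 6)
= 14! / (6! * 8!)
= 3003

3003


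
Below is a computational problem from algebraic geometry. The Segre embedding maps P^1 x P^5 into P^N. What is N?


The Segre embedding maps P^m x P^n into P^N via
all products of coordinates from each factor.
N = (m+1)(n+1) - 1
N = (1+1)(5+1) - 1
N = 2*6 - 1
N = 12 - 1 = 11

11


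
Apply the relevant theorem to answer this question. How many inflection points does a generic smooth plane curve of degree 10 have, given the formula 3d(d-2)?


For a general smooth plane curve C of degree d, the inflection points are
the intersection of C with its Hessian curve, which has degree 3(d-2).
By Bezout, the total intersection number is d * 3(d-2) = 10 * 24 = 240.
For a general curve every flex is ordinary, so each contributes
multiplicity 1 to C·Hess(C), and the number of distinct inflection
points is 3d(d-2).
Inflection points = 3*10*(10-2) = 3*10*8 = 240

240


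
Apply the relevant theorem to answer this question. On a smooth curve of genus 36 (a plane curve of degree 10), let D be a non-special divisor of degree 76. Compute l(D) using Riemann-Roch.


First, compute the genus of a smooth plane curve of degree 10:
g = (d-1)(d-2)/2 = (10-1)(10-2)/2 = 36
For a non-special divisor D (i.e., h^1(D) = 0), Riemann-Roch gives:
l(D) = deg(D) - g + 1
Since deg(D) = 76 >= 2g - 1 = 71, D is non-special.
l(D) = 76 - 36 + 1 = 41

41


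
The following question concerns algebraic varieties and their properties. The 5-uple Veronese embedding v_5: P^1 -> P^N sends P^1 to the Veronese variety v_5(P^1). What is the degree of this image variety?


The Veronese variety v_5(P^1) has degree d^r.
d^r = 5^1 = 5

5


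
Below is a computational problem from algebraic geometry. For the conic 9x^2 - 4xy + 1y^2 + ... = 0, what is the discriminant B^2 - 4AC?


The discriminant of a conic Ax^2 + Bxy + Cy^2 + ... = 0 is B^2 - 4AC.
B^2 = (-4)^2 = 16
4AC = 4*9*1 = 36
Discriminant = 16 - 36 = -20

-20


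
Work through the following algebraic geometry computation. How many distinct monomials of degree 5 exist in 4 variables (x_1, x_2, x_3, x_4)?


The number of degree-5 monomials in 4 variables is C(d+n-1, n-1).
= C(5+4-1, 4-1) = C(8, 3)
= 56

56


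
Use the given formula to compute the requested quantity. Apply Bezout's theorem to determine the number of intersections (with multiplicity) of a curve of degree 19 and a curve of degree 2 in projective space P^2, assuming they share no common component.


Bezout's theorem states the intersection count equals the product of degrees.
Intersection count = 19 * 2 = 38

38


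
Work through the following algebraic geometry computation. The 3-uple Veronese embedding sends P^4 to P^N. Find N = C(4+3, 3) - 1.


The Veronese embedding v_d: P^n -> P^N maps each point to all
degree-d monomials in n+1 homogeneous coordinates.
N = C(n+d, d) - 1
N = C(4+3, 3) - 1
N = C(7, 3) - 1
C(7, 3) = 35
N = 35 - 1 = 34

34


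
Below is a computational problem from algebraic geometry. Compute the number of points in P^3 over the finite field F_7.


P^3(F_7) has (q^(n+1) - 1)/(q - 1) points.
= 7^3 + 7^2 + 7^1 + 7^0
= 343 + 49 + 7 + 1
= 400

400


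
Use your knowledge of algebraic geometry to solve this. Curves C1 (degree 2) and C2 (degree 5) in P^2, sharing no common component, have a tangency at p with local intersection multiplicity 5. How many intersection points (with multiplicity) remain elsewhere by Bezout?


By Bezout's theorem, the total intersection number is d1 * d2.
Total = 2 * 5 = 10
Intersection multiplicity at p = 5
Remaining intersections = 10 - 5 = 5

5


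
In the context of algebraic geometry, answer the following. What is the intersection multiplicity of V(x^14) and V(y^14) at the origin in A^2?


The intersection multiplicity of V(x^a) and V(y^b) at the origin is:
I(O; V(x^14), V(y^14)) = dim_k(k[x,y]/(x^14, y^14))
A basis for k[x,y]/(x^14, y^14) is the set of monomials x^i * y^j
where 0 <= i < 14 and 0 <= j < 14.
The number of such monomials is 14 * 14 = 196

196


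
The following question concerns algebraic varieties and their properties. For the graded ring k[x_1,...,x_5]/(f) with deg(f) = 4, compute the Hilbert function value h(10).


For R = k[x_1,...,x_n]/(f) with f homogeneous of degree e:
The Hilbert series is (1 - t^e)/(1 - t)^n.
So h(d) = C(d+n-1, n-1) - C(d-e+n-1, n-1) for d >= e.
With n=5, e=4, d=10:
C(10+5-1, 5-1) = C(14, 4) = 1001
C(10-4+5-1, 5-1) = C(10, 4) = 210
h(10) = 1001 - 210 = 791

791


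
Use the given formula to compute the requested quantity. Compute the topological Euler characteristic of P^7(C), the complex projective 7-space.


The complex projective space P^7 has one cell in each even real dimension 0, 2, ..., 14.
The cohomology groups are H^{2k}(P^7) = Z for k = 0,...,7, and 0 otherwise.
Euler characteristic = sum of Betti numbers = 1 per even-dimensional cohomology group.
chi(P^7) = 7 + 1 = 8

8


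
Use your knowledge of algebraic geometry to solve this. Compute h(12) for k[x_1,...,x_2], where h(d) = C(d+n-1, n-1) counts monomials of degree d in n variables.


The Hilbert function for the polynomial ring in 2 variables is:
h(d) = C(d+n-1, n-1)
h(12) = C(12+2-1, 2-1) = C(13, 1)
= 13! / (1! * 12!)
= 13

13


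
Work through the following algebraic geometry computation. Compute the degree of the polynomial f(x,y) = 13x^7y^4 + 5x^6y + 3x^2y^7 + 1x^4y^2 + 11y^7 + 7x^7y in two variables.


Examine each term for its total degree (sum of exponents).
  Term '13x^7y^4' has total degree 7+4 = 11.
  Term '5x^6y' has total degree 6+1 = 7.
  Term '3x^2y^7' has total degree 2+7 = 9.
  Term '1x^4y^2' has total degree 4+2 = 6.
  Term '11y^7' has total degree 0+7 = 7.
  Term '7x^7y' has total degree 7+1 = 8.
The maximum total degree among all terms is 11.

11


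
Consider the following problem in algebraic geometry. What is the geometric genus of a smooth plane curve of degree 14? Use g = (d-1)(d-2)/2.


Using the genus formula for smooth plane curves:
g = (d-1)(d-2)/2
g = (14-1)(14-2)/2
g = 13*12/2
g = 156/2 = 78

78


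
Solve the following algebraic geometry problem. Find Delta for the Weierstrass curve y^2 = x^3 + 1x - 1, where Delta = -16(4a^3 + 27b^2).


Compute each component:
4a^3 = 4*1^3 = 4*1 = 4
27b^2 = 27*(-1)^2 = 27*1 = 27
4a^3 + 27b^2 = 4 + 27 = 31
Delta = -16*31 = -496

-496


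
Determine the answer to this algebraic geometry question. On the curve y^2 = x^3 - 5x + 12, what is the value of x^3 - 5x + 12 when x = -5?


Compute x^3 - 5x + 12 at x = -5:
x^3 = (-5)^3 = -125
(-5)*x = (-5)*(-5) = 25
Sum: -125 + 25 + 12 = -88

-88


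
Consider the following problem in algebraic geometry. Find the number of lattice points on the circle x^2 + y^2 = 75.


Systematically check integer values of x where x^2 <= 75.
For each valid x, check if 75 - x^2 is a perfect square.
Total integer solutions found: 0

0


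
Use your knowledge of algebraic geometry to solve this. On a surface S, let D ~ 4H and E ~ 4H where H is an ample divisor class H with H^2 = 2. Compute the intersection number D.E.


Using bilinearity of the intersection pairing on a surface S:
(aH).(bH) = ab * (H.H)
We have H^2 = 2.
D.E = (4H).(4H) = 4*4*2
= 16*2
= 32

32


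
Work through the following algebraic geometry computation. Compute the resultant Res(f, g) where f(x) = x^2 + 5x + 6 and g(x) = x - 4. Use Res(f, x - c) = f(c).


For Res(f, x - c), we evaluate f at x = c.
f(4) = 4^2 + 5*4 + 6
= 16 + 20 + 6
= 36 + 6 = 42
Res(f, g) = 42

42


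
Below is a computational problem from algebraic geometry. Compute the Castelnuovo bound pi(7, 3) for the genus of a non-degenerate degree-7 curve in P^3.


Castelnuovo's bound: write d - 1 = m(r-1) + epsilon with 0 <= epsilon < r-1.
d - 1 = 7 - 1 = 6
r - 1 = 3 - 1 = 2
6 = 3*2 + 0, so m = 3, epsilon = 0
pi(d, r) = m(m-1)(r-1)/2 + m*epsilon
= 3*2*2/2 + 3*0
= 12/2 + 0
= 6 + 0 = 6

6


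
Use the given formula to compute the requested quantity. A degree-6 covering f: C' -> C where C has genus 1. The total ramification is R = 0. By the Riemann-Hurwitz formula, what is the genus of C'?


Riemann-Hurwitz formula: 2g' - 2 = d(2g - 2) + R
Given: d = 6, g = 1, R = 0
2g' - 2 = 6*(2*1 - 2) + 0
2g' - 2 = 6*0 + 0
2g' - 2 = 0 + 0 = 0
2g' = 2
g' = 1

1


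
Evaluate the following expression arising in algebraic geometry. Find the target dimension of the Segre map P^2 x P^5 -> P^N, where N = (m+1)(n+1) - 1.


The Segre embedding maps P^m x P^n into P^N via
all products of coordinates from each factor.
N = (m+1)(n+1) - 1
N = (2+1)(5+1) - 1
N = 3*6 - 1
N = 18 - 1 = 17

17


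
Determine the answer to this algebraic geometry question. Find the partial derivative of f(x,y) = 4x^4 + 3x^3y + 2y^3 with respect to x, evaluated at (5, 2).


df/dx = 4*4*x^3 + 3*3*x^2*y
At (5,2): 4*4*5^3 + 3*3*5^2*2
= 2000 + 450
= 2450

2450


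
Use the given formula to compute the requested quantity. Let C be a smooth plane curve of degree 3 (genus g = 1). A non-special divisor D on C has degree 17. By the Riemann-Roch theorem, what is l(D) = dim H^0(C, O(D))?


First, compute the genus of a smooth plane curve of degree 3:
g = (d-1)(d-2)/2 = (3-1)(3-2)/2 = 1
For a non-special divisor D (i.e., h^1(D) = 0), Riemann-Roch gives:
l(D) = deg(D) - g + 1
Since deg(D) = 17 >= 2g - 1 = 1, D is non-special.
l(D) = 17 - 1 + 1 = 17

17


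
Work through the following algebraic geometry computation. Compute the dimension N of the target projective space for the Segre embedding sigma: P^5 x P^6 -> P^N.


The Segre embedding maps P^m x P^n into P^N via
all products of coordinates from each factor.
N = (m+1)(n+1) - 1
N = (5+1)(6+1) - 1
N = 6*7 - 1
N = 42 - 1 = 41

41


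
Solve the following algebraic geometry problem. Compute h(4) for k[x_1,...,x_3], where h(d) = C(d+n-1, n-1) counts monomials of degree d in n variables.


The Hilbert function for the polynomial ring in 3 variables is:
h(d) = C(d+n-1, n-1)
h(4) = C(4+3-1, 3-1) = C(6, 2)
= 6! / (2! * 4!)
= 15

15


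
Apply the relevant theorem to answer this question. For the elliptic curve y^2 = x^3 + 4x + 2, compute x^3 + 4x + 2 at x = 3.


Compute x^3 + 4x + 2 at x = 3:
x^3 = 3^3 = 27
4*x = 4*3 = 12
Sum: 27 + 12 + 2 = 41

41


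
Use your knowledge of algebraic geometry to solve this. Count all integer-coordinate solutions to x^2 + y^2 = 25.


Systematically check integer values of x where x^2 <= 25.
For each valid x, check if 25 - x^2 is a perfect square.
x=0: 25 - 0 = 25, sqrt = 5 (valid)
x=3: 25 - 9 = 16, sqrt = 4 (valid)
x=4: 25 - 16 = 9, sqrt = 3 (valid)
x=5: 25 - 25 = 0, sqrt = 0 (valid)
Total integer solutions found: 12

12


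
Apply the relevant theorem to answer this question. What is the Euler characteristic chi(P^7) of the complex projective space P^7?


The complex projective space P^7 has one cell in each even real dimension 0, 2, ..., 14.
The cohomology groups are H^{2k}(P^7) = Z for k = 0,...,7, and 0 otherwise.
Euler characteristic = sum of Betti numbers = 1 per even-dimensional cohomology group.
chi(P^7) = 7 + 1 = 8

8


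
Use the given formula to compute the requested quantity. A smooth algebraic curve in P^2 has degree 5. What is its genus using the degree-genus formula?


Using the genus formula for smooth plane curves:
g = (d-1)(d-2)/2
g = (5-1)(5-2)/2
g = 4*3/2
g = 12/2 = 6

6


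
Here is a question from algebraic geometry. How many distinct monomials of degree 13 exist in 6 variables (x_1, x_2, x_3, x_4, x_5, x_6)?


The number of degree-13 monomials in 6 variables is C(d+n-1, n-1).
= C(13+6-1, 6-1) = C(18, 5)
= 8568

8568


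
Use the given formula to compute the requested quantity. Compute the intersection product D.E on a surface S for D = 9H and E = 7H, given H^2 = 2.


Using bilinearity of the intersection pairing on a surface S:
(aH).(bH) = ab * (H.H)
We have H^2 = 2.
D.E = (9H).(7H) = 9*7*2
= 63*2
= 126

126


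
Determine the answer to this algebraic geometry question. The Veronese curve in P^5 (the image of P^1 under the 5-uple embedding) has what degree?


The rational normal curve in P^5 is the image of P^1 under the 5-uple Veronese.
A general hyperplane in P^5 pulls back to a degree-5 form on P^1, which has 5 zeros,
so the curve meets a general hyperplane in 5 points. Degree = 5.

5


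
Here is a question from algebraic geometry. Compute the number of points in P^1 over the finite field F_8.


P^1(F_8) has (q^(n+1) - 1)/(q - 1) points.
= 8^1 + 8^0
= 8 + 1
= 9

9


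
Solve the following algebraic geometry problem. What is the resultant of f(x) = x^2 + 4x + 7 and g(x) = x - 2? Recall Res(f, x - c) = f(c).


For Res(f, x - c), we evaluate f at x = c.
f(2) = 2^2 + 4*2 + 7
= 4 + 8 + 7
= 12 + 7 = 19
Res(f, g) = 19

19


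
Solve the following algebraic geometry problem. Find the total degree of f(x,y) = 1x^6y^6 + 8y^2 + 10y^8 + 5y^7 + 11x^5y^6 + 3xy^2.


Examine each term for its total degree (sum of exponents).
  Term '1x^6y^6' has total degree 6+6 = 12.
  Term '8y^2' has total degree 0+2 = 2.
  Term '10y^8' has total degree 0+8 = 8.
  Term '5y^7' has total degree 0+7 = 7.
  Term '11x^5y^6' has total degree 5+6 = 11.
  Term '3xy^2' has total degree 1+2 = 3.
The maximum total degree among all terms is 12.

12


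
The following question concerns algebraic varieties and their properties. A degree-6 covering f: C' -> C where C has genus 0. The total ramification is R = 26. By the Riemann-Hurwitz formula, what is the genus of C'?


Riemann-Hurwitz formula: 2g' - 2 = d(2g - 2) + R
Given: d = 6, g = 0, R = 26
2g' - 2 = 6*(2*0 - 2) + 26
2g' - 2 = 6*(-2) + 26
2g' - 2 = -12 + 26 = 14
2g' = 16
g' = 8

8


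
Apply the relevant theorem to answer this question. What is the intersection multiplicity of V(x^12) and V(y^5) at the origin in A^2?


The intersection multiplicity of V(x^a) and V(y^b) at the origin is:
I(O; V(x^12), V(y^5)) = dim_k(k[x,y]/(x^12, y^5))
A basis for k[x,y]/(x^12, y^5) is the set of monomials x^i * y^j
where 0 <= i < 12 and 0 <= j < 5.
The number of such monomials is 12 * 5 = 60

60


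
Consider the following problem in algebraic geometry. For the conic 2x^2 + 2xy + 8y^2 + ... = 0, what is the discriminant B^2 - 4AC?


The discriminant of a conic Ax^2 + Bxy + Cy^2 + ... = 0 is B^2 - 4AC.
B^2 = 2^2 = 4
4AC = 4*2*8 = 64
Discriminant = 4 - 64 = -60

-60


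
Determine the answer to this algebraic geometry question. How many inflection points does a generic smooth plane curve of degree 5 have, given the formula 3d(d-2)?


For a general smooth plane curve C of degree d, the inflection points are
the intersection of C with its Hessian curve, which has degree 3(d-2).
By Bezout, the total intersection number is d * 3(d-2) = 5 * 9 = 45.
For a general curve every flex is ordinary, so each contributes
multiplicity 1 to C·Hess(C), and the number of distinct inflection
points is 3d(d-2).
Inflection points = 3*5*(5-2) = 3*5*3 = 45

45


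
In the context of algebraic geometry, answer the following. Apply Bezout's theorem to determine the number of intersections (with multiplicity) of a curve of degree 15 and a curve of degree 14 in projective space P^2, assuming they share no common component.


Bezout's theorem states the intersection count equals the product of degrees.
Intersection count = 15 * 14 = 210

210


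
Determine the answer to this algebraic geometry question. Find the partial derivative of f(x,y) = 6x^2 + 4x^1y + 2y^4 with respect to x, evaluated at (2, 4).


df/dx = 2*6*x^1 + 1*4*x^0*y
At (2,4): 2*6*2^1 + 1*4*2^0*4
= 24 + 16
= 40

40


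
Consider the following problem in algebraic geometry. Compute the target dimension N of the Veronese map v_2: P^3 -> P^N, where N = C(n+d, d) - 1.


The Veronese embedding v_d: P^n -> P^N maps each point to all
degree-d monomials in n+1 homogeneous coordinates.
N = C(n+d, d) - 1
N = C(3+2, 2) - 1
N = C(5, 2) - 1
C(5, 2) = 10
N = 10 - 1 = 9

9


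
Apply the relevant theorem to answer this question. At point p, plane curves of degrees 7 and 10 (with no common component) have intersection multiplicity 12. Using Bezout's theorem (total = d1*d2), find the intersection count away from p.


By Bezout's theorem, the total intersection number is d1 * d2.
Total = 7 * 10 = 70
Intersection multiplicity at p = 12
Remaining intersections = 70 - 12 = 58

58


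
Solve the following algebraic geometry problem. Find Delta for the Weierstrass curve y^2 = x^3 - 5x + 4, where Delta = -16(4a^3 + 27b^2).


Compute each component:
4a^3 = 4*(-5)^3 = 4*(-125) = -500
27b^2 = 27*4^2 = 27*16 = 432
4a^3 + 27b^2 = -500 + 432 = -68
Delta = -16*(-68) = 1088

1088


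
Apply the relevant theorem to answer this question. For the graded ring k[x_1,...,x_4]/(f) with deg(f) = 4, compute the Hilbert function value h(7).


For R = k[x_1,...,x_n]/(f) with f homogeneous of degree e:
The Hilbert series is (1 - t^e)/(1 - t)^n.
So h(d) = C(d+n-1, n-1) - C(d-e+n-1, n-1) for d >= e.
With n=4, e=4, d=7:
C(7+4-1, 4-1) = C(10, 3) = 120
C(7-4+4-1, 4-1) = C(6, 3) = 20
h(7) = 120 - 20 = 100

100


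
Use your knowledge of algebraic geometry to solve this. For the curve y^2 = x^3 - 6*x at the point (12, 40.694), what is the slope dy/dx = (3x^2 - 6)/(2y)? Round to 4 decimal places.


Using implicit differentiation of y^2 = x^3 - 6*x:
2y * dy/dx = 3x^2 - 6
dy/dx = (3x^2 - 6)/(2y)
Numerator: 3*12^2 - 6 = 426
Denominator: 2*40.694 = 81.388
dy/dx = 426/81.388 = 5.2342

5.2342


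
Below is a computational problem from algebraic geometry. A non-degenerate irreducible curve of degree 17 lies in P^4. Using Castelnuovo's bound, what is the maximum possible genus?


Castelnuovo's bound: write d - 1 = m(r-1) + epsilon with 0 <= epsilon < r-1.
d - 1 = 17 - 1 = 16
r - 1 = 4 - 1 = 3
16 = 5*3 + 1, so m = 5, epsilon = 1
pi(d, r) = m(m-1)(r-1)/2 + m*epsilon
= 5*4*3/2 + 5*1
= 60/2 + 5
= 30 + 5 = 35

35


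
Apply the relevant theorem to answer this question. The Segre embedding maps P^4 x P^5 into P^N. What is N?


The Segre embedding maps P^m x P^n into P^N via
all products of coordinates from each factor.
N = (m+1)(n+1) - 1
N = (4+1)(5+1) - 1
N = 5*6 - 1
N = 30 - 1 = 29

29


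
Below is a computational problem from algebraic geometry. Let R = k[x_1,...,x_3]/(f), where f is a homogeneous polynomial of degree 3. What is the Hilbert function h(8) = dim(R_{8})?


For R = k[x_1,...,x_n]/(f) with f homogeneous of degree e:
The Hilbert series is (1 - t^e)/(1 - t)^n.
So h(d) = C(d+n-1, n-1) - C(d-e+n-1, n-1) for d >= e.
With n=3, e=3, d=8:
C(8+3-1, 3-1) = C(10, 2) = 45
C(8-3+3-1, 3-1) = C(7, 2) = 21
h(8) = 45 - 21 = 24

24


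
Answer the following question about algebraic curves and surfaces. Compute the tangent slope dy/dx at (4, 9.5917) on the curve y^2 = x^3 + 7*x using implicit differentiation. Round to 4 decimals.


Using implicit differentiation of y^2 = x^3 + 7*x:
2y * dy/dx = 3x^2 + 7
dy/dx = (3x^2 + 7)/(2y)
Numerator: 3*4^2 + 7 = 55
Denominator: 2*9.5917 = 19.1834
dy/dx = 55/19.1834 = 2.8671

2.8671


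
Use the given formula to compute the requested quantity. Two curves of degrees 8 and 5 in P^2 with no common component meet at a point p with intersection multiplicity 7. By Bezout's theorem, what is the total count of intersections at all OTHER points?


By Bezout's theorem, the total intersection number is d1 * d2.
Total = 8 * 5 = 40
Intersection multiplicity at p = 7
Remaining intersections = 40 - 7 = 33

33


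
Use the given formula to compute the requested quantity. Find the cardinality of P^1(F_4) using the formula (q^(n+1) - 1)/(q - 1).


P^1(F_4) has (q^(n+1) - 1)/(q - 1) points.
= 4^1 + 4^0
= 4 + 1
= 5

5


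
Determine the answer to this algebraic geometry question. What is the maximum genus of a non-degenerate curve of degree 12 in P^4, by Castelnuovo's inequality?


Castelnuovo's bound: write d - 1 = m(r-1) + epsilon with 0 <= epsilon < r-1.
d - 1 = 12 - 1 = 11
r - 1 = 4 - 1 = 3
11 = 3*3 + 2, so m = 3, epsilon = 2
pi(d, r) = m(m-1)(r-1)/2 + m*epsilon
= 3*2*3/2 + 3*2
= 18/2 + 6
= 9 + 6 = 15

15


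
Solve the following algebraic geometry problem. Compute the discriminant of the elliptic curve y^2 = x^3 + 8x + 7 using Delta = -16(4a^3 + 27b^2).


Compute each component:
4a^3 = 4*8^3 = 4*512 = 2048
27b^2 = 27*7^2 = 27*49 = 1323
4a^3 + 27b^2 = 2048 + 1323 = 3371
Delta = -16*3371 = -53936

-53936


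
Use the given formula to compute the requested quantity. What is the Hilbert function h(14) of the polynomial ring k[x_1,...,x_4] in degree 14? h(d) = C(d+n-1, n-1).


The Hilbert function for the polynomial ring in 4 variables is:
h(d) = C(d+n-1, n-1)
h(14) = C(14+4-1, 4-1) = C(17, 3)
= 17! / (3! * 14!)
= 680

680


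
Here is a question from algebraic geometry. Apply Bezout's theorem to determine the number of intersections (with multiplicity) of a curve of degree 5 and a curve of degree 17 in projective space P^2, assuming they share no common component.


Bezout's theorem states the intersection count equals the product of degrees.
Intersection count = 5 * 17 = 85

85


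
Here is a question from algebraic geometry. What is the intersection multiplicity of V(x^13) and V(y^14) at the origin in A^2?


The intersection multiplicity of V(x^a) and V(y^b) at the origin is:
I(O; V(x^13), V(y^14)) = dim_k(k[x,y]/(x^13, y^14))
A basis for k[x,y]/(x^13, y^14) is the set of monomials x^i * y^j
where 0 <= i < 13 and 0 <= j < 14.
The number of such monomials is 13 * 14 = 182

182


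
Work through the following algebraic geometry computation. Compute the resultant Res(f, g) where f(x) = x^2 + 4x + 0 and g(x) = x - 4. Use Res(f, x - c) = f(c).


For Res(f, x - c), we evaluate f at x = c.
f(4) = 4^2 + 4*4 + 0
= 16 + 16 + 0
= 32 + 0 = 32
Res(f, g) = 32

32


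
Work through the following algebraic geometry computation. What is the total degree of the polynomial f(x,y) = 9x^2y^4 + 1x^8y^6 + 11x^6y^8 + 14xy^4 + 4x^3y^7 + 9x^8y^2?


Examine each term for its total degree (sum of exponents).
  Term '9x^2y^4' has total degree 2+4 = 6.
  Term '1x^8y^6' has total degree 8+6 = 14.
  Term '11x^6y^8' has total degree 6+8 = 14.
  Term '14xy^4' has total degree 1+4 = 5.
  Term '4x^3y^7' has total degree 3+7 = 10.
  Term '9x^8y^2' has total degree 8+2 = 10.
The maximum total degree among all terms is 14.

14


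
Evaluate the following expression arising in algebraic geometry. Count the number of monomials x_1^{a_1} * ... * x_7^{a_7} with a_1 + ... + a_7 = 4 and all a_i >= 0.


The number of degree-4 monomials in 7 variables is C(d+n-1, n-1).
= C(4+7-1, 7-1) = C(10, 6)
= 210

210


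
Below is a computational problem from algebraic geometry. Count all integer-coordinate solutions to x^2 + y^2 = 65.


Systematically check integer values of x where x^2 <= 65.
For each valid x, check if 65 - x^2 is a perfect square.
x=1: 65 - 1 = 64, sqrt = 8 (valid)
x=4: 65 - 16 = 49, sqrt = 7 (valid)
x=7: 65 - 49 = 16, sqrt = 4 (valid)
x=8: 65 - 64 = 1, sqrt = 1 (valid)
Total integer solutions found: 16

16


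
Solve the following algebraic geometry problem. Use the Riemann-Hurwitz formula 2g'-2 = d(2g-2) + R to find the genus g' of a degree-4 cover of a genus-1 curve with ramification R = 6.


Riemann-Hurwitz formula: 2g' - 2 = d(2g - 2) + R
Given: d = 4, g = 1, R = 6
2g' - 2 = 4*(2*1 - 2) + 6
2g' - 2 = 4*0 + 6
2g' - 2 = 0 + 6 = 6
2g' = 8
g' = 4

4


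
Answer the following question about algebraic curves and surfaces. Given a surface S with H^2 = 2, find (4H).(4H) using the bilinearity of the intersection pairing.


Using bilinearity of the intersection pairing on a surface S:
(aH).(bH) = ab * (H.H)
We have H^2 = 2.
D.E = (4H).(4H) = 4*4*2
= 16*2
= 32

32


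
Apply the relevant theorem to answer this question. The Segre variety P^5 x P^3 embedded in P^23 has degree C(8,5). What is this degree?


The degree of the Segre variety P^5 x P^3 is C(m+n, m).
= C(8, 5)
= 56

56


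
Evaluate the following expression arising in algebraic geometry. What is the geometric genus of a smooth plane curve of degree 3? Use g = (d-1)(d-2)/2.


Using the genus formula for smooth plane curves:
g = (d-1)(d-2)/2
g = (3-1)(3-2)/2
g = 2*1/2
g = 2/2 = 1

1


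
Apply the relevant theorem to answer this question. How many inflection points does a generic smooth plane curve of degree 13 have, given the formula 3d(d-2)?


For a general smooth plane curve C of degree d, the inflection points are
the intersection of C with its Hessian curve, which has degree 3(d-2).
By Bezout, the total intersection number is d * 3(d-2) = 13 * 33 = 429.
For a general curve every flex is ordinary, so each contributes
multiplicity 1 to C·Hess(C), and the number of distinct inflection
points is 3d(d-2).
Inflection points = 3*13*(13-2) = 3*13*11 = 429

429


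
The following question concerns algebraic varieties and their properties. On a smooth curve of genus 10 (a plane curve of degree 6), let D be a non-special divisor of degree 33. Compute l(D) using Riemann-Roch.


First, compute the genus of a smooth plane curve of degree 6:
g = (d-1)(d-2)/2 = (6-1)(6-2)/2 = 10
For a non-special divisor D (i.e., h^1(D) = 0), Riemann-Roch gives:
l(D) = deg(D) - g + 1
Since deg(D) = 33 >= 2g - 1 = 19, D is non-special.
l(D) = 33 - 10 + 1 = 24

24


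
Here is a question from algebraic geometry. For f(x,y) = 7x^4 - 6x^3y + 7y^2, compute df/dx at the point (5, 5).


df/dx = 4*7*x^3 + 3*(-6)*x^2*y
At (5,5): 4*7*5^3 + 3*(-6)*5^2*5
= 3500 - 2250
= 1250

1250


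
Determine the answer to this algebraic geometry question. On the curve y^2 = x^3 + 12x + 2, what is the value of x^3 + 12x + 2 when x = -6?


Compute x^3 + 12x + 2 at x = -6:
x^3 = (-6)^3 = -216
12*x = 12*(-6) = -72
Sum: -216 - 72 + 2 = -286

-286


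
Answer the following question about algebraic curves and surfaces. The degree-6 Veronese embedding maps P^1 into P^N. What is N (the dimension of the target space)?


The Veronese embedding v_d: P^n -> P^N maps each point to all
degree-d monomials in n+1 homogeneous coordinates.
N = C(n+d, d) - 1
N = C(1+6, 6) - 1
N = C(7, 6) - 1
C(7, 6) = 7
N = 7 - 1 = 6

6


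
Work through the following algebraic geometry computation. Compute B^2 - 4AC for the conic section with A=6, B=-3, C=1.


The discriminant of a conic Ax^2 + Bxy + Cy^2 + ... = 0 is B^2 - 4AC.
B^2 = (-3)^2 = 9
4AC = 4*6*1 = 24
Discriminant = 9 - 24 = -15

-15


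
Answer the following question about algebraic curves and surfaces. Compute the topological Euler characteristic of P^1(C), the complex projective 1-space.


The complex projective space P^1 has one cell in each even real dimension 0, 2, ..., 2.
The cohomology groups are H^{2k}(P^1) = Z for k = 0,...,1, and 0 otherwise.
Euler characteristic = sum of Betti numbers = 1 per even-dimensional cohomology group.
chi(P^1) = 1 + 1 = 2

2


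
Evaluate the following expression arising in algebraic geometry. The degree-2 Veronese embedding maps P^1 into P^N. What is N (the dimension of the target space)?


The Veronese embedding v_d: P^n -> P^N maps each point to all
degree-d monomials in n+1 homogeneous coordinates.
N = C(n+d, d) - 1
N = C(1+2, 2) - 1
N = C(3, 2) - 1
C(3, 2) = 3
N = 3 - 1 = 2

2


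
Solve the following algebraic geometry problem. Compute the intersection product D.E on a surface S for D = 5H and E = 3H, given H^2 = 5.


Using bilinearity of the intersection pairing on a surface S:
(aH).(bH) = ab * (H.H)
We have H^2 = 5.
D.E = (5H).(3H) = 5*3*5
= 15*5
= 75

75


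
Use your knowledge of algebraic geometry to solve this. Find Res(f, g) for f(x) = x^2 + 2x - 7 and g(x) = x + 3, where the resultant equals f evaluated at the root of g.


For Res(f, x - c), we evaluate f at x = c.
f(-3) = (-3)^2 + 2*(-3) - 7
= 9 - 6 - 7
= 3 - 7 = -4
Res(f, g) = -4

-4


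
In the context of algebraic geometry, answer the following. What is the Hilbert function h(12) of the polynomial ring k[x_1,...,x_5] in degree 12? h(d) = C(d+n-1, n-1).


The Hilbert function for the polynomial ring in 5 variables is:
h(d) = C(d+n-1, n-1)
h(12) = C(12+5-1, 5-1) = C(16, 4)
= 16! / (4! * 12!)
= 1820

1820


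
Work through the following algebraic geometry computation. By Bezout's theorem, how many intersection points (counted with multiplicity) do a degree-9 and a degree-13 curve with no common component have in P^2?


Bezout's theorem states the intersection count equals the product of degrees.
Intersection count = 9 * 13 = 117

117


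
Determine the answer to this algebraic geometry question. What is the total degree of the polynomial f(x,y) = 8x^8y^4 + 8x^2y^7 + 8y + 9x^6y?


Examine each term for its total degree (sum of exponents).
  Term '8x^8y^4' has total degree 8+4 = 12.
  Term '8x^2y^7' has total degree 2+7 = 9.
  Term '8y' has total degree 0+1 = 1.
  Term '9x^6y' has total degree 6+1 = 7.
The maximum total degree among all terms is 12.

12


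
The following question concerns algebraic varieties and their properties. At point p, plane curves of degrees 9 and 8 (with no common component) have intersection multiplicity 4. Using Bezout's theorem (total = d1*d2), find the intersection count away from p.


By Bezout's theorem, the total intersection number is d1 * d2.
Total = 9 * 8 = 72
Intersection multiplicity at p = 4
Remaining intersections = 72 - 4 = 68

68


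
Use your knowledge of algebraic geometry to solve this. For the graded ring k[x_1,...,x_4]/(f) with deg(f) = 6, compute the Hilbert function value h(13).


For R = k[x_1,...,x_n]/(f) with f homogeneous of degree e:
The Hilbert series is (1 - t^e)/(1 - t)^n.
So h(d) = C(d+n-1, n-1) - C(d-e+n-1, n-1) for d >= e.
With n=4, e=6, d=13:
C(13+4-1, 4-1) = C(16, 3) = 560
C(13-6+4-1, 4-1) = C(10, 3) = 120
h(13) = 560 - 120 = 440

440


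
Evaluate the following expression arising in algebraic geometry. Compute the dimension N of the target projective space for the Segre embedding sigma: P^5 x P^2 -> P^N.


The Segre embedding maps P^m x P^n into P^N via
all products of coordinates from each factor.
N = (m+1)(n+1) - 1
N = (5+1)(2+1) - 1
N = 6*3 - 1
N = 18 - 1 = 17

17


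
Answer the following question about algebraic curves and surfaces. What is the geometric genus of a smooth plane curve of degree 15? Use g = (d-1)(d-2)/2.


Using the genus formula for smooth plane curves:
g = (d-1)(d-2)/2
g = (15-1)(15-2)/2
g = 14*13/2
g = 182/2 = 91

91


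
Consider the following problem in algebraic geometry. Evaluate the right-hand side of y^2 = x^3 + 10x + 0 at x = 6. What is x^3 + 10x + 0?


Compute x^3 + 10x + 0 at x = 6:
x^3 = 6^3 = 216
10*x = 10*6 = 60
Sum: 216 + 60 + 0 = 276

276


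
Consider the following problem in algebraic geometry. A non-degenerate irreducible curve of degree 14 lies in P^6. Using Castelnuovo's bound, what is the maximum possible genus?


Castelnuovo's bound: write d - 1 = m(r-1) + epsilon with 0 <= epsilon < r-1.
d - 1 = 14 - 1 = 13
r - 1 = 6 - 1 = 5
13 = 2*5 + 3, so m = 2, epsilon = 3
pi(d, r) = m(m-1)(r-1)/2 + m*epsilon
= 2*1*5/2 + 2*3
= 10/2 + 6
= 5 + 6 = 11

11


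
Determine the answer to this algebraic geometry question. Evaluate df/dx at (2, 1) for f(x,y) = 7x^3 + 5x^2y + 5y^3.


df/dx = 3*7*x^2 + 2*5*x^1*y
At (2,1): 3*7*2^2 + 2*5*2^1*1
= 84 + 20
= 104

104


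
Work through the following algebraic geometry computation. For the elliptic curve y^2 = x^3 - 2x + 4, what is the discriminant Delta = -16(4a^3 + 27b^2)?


Compute each component:
4a^3 = 4*(-2)^3 = 4*(-8) = -32
27b^2 = 27*4^2 = 27*16 = 432
4a^3 + 27b^2 = -32 + 432 = 400
Delta = -16*400 = -6400

-6400


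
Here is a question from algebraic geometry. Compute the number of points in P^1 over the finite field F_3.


P^1(F_3) has (q^(n+1) - 1)/(q - 1) points.
= 3^1 + 3^0
= 3 + 1
= 4

4


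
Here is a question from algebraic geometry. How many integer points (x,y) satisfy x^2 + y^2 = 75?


Systematically check integer values of x where x^2 <= 75.
For each valid x, check if 75 - x^2 is a perfect square.
Total integer solutions found: 0

0


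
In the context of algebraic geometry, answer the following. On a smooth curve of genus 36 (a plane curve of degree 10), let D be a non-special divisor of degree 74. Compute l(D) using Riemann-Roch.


First, compute the genus of a smooth plane curve of degree 10:
g = (d-1)(d-2)/2 = (10-1)(10-2)/2 = 36
For a non-special divisor D (i.e., h^1(D) = 0), Riemann-Roch gives:
l(D) = deg(D) - g + 1
Since deg(D) = 74 >= 2g - 1 = 71, D is non-special.
l(D) = 74 - 36 + 1 = 39

39
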